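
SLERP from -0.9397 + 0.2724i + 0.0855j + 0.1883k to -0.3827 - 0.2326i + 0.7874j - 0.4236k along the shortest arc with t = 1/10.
-0.9475 + 0.2288i + 0.1866j + 0.1231k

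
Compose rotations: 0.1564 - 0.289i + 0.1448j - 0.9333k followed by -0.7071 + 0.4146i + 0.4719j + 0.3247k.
0.2439 - 0.2182i + 0.2645j + 0.9071k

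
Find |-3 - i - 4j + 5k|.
√51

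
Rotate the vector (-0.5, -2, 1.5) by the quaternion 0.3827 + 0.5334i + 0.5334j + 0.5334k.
(1.213, 0.029, -2.242)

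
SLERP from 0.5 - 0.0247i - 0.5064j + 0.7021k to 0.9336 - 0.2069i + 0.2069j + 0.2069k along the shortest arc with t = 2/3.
0.8873 - 0.1628i - 0.0459j + 0.429k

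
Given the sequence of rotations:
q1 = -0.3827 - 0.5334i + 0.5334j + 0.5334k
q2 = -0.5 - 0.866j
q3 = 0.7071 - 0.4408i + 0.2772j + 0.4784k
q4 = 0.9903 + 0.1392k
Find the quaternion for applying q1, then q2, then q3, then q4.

q2 · q1 = 0.6533 - 0.1952i + 0.0647j - 0.7286k
q3 · q2 · q1 = 0.7065 - 0.6589i - 0.1877j - 0.1771k
q4 · q3 · q2 · q1 = 0.7243 - 0.6264i - 0.2776j - 0.077k
0.7243 - 0.6264i - 0.2776j - 0.077k


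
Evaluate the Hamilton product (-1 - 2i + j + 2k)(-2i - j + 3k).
-9 + 7i + 3j + k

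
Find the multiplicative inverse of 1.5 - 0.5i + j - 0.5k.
0.4 + 0.1333i - 0.2667j + 0.1333k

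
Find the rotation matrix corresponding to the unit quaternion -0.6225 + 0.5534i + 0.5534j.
[[0.3875, 0.6125, -0.689], [0.6125, 0.3875, 0.689], [0.689, -0.689, -0.225]]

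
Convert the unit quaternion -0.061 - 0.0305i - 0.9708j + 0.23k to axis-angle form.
axis = (-0.0306, -0.9726, 0.2304), θ = 187°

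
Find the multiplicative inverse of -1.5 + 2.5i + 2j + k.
-0.1111 - 0.1852i - 0.1481j - 0.0741k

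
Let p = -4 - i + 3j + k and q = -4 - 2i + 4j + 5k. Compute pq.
-3 + 23i - 25j - 22k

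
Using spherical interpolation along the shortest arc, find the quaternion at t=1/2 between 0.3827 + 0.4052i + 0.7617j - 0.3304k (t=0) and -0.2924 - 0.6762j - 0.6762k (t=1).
0.4029 + 0.2418i + 0.8582j + 0.2064k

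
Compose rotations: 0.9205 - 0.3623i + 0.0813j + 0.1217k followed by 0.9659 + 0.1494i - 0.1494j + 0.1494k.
0.9372 - 0.2428i - 0.1313j + 0.2131k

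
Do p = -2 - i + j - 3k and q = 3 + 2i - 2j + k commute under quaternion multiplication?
No: pq = 1 - 12i + 2j - 11k ≠ 1 - 2i + 12j - 11k = qp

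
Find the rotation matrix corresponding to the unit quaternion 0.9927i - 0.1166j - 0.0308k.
[[0.9709, -0.2315, -0.0612], [-0.2315, -0.9728, 0.0072], [-0.0612, 0.0072, -0.9981]]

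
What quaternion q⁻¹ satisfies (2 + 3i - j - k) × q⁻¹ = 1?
0.1333 - 0.2i + 0.0667j + 0.0667k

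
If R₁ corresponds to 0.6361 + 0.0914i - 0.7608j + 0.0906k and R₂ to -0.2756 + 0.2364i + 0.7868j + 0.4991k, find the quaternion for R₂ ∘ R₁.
0.3565 + 0.5762i + 0.7344j + 0.0407k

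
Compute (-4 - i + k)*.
-4 + i - k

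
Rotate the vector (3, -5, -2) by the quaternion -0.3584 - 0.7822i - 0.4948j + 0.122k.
(-3.193, 4.69, -2.41)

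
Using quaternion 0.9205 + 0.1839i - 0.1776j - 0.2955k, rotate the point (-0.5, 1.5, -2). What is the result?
(1.208, 1.908, -1.182)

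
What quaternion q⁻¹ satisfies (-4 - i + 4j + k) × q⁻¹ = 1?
-0.1176 + 0.0294i - 0.1176j - 0.0294k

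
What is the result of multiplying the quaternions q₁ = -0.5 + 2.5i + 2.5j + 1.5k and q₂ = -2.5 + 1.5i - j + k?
-1.5 - 3i - 6j - 10.5k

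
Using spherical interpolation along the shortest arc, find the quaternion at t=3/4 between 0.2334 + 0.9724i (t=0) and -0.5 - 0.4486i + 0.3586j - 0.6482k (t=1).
0.4723 + 0.647i - 0.2898j + 0.5238k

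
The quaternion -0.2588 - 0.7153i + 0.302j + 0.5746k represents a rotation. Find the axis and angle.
axis = (-0.7405, 0.3127, 0.5949), θ = 7π/6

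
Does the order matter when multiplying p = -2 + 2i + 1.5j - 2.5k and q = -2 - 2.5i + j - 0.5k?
Yes: pq = 6.25 + 2.75i + 2.25j + 11.75k ≠ 6.25 - 0.75i - 12.25j + 0.25k = qp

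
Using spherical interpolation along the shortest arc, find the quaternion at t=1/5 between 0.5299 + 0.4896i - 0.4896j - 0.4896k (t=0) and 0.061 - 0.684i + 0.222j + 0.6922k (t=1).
0.4245 + 0.5535i - 0.4529j - 0.5553k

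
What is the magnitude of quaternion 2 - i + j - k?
√7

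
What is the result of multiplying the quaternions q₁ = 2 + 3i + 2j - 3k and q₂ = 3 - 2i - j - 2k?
8 - 2i + 16j - 12k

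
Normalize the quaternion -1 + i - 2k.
-0.4082 + 0.4082i - 0.8165k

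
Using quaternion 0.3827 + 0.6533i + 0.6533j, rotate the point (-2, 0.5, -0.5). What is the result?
(-0.116, -1.384, 1.604)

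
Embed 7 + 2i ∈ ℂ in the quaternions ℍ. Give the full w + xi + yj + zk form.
7 + 2i + 0j + 0k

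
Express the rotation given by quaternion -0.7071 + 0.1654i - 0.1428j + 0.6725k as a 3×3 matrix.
[[0.0547, 0.9038, 0.4244], [-0.9983, 0.0408, 0.0418], [0.0205, -0.426, 0.9045]]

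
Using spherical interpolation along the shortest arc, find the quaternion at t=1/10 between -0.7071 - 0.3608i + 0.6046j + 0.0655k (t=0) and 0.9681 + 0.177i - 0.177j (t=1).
-0.7442 - 0.3464i + 0.568j + 0.0595k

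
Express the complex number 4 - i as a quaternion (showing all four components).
4 - i + 0j + 0k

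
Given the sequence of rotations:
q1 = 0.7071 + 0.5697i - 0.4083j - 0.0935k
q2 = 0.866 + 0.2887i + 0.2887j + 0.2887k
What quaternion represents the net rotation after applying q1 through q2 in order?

q2 · q1 = 0.5927 + 0.7884i + 0.042j - 0.1592k
0.5927 + 0.7884i + 0.042j - 0.1592k


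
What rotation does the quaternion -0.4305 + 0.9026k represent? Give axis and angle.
axis = (0, 0, 1), θ = 231°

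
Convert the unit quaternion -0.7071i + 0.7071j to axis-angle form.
axis = (-√2/2, √2/2, 0), θ = π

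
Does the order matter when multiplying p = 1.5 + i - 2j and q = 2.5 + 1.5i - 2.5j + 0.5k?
Yes: pq = -2.75 + 3.75i - 9.25j + 1.25k ≠ -2.75 + 5.75i - 8.25j + 0.25k = qp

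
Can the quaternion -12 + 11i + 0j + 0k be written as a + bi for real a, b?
Yes. The quaternion -12 + 11i has j- and k-coefficients y = z = 0, so it lies in the complex subalgebra spanned by 1 and i.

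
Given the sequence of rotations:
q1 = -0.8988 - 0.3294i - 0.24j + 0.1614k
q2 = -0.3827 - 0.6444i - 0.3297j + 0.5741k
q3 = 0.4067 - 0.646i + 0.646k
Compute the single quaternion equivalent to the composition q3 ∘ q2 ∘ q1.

q2 · q1 = -0.0401 + 0.7898i + 0.3031j - 0.5317k
q3 · q2 · q1 = 0.8374 + 0.1513i + 0.29j - 0.4379k
0.8374 + 0.1513i + 0.29j - 0.4379k


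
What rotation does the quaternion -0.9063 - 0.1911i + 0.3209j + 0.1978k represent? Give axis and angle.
axis = (-0.4522, 0.7593, 0.468), θ = 310°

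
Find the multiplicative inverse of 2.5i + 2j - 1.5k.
-0.2i - 0.16j + 0.12k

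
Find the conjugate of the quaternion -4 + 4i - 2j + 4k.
-4 - 4i + 2j - 4k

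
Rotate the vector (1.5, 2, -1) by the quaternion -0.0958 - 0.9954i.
(1.5, -1.773, 1.363)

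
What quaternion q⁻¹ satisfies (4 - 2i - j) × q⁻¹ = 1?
0.1905 + 0.0952i + 0.0476j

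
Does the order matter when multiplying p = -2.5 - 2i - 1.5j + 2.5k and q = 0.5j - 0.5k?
Yes: pq = 2 - 0.5i - 2.25j + 0.25k ≠ 2 + 0.5i - 0.25j + 2.25k = qp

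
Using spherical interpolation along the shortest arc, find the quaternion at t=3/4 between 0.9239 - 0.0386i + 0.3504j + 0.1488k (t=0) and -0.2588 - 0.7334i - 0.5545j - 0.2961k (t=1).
0.4955 + 0.5933i + 0.5644j + 0.2897k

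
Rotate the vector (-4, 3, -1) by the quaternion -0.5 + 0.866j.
(2.866, 3, -2.964)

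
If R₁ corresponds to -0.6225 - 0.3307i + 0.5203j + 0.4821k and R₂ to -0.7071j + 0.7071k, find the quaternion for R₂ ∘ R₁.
0.027 - 0.7088i + 0.2063j - 0.674k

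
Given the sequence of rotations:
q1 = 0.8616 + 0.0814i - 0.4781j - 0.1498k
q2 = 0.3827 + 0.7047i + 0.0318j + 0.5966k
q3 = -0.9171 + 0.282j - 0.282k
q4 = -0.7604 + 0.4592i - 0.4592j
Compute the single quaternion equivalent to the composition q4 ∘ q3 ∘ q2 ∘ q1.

q2 · q1 = 0.3769 + 0.9188i - 0.0014j + 0.1172k
q3 · q2 · q1 = -0.3122 - 0.81i - 0.1515j - 0.4729k
q4 · q3 · q2 · q1 = 0.5398 + 0.6897i + 0.4757j - 0.0819k
0.5398 + 0.6897i + 0.4757j - 0.0819k


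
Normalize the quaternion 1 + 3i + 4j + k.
0.1925 + 0.5774i + 0.7698j + 0.1925k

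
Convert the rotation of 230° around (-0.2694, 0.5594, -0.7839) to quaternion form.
-0.4226 - 0.2442i + 0.507j - 0.7105k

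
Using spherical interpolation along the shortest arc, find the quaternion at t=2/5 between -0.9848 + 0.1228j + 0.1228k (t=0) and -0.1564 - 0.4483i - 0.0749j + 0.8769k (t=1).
-0.8037 - 0.2327i + 0.0512j + 0.5453k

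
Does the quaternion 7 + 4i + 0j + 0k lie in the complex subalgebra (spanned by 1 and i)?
Yes. The quaternion 7 + 4i has j- and k-coefficients y = z = 0, so it lies in the complex subalgebra spanned by 1 and i.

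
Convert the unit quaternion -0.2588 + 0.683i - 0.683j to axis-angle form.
axis = (√2/2, -√2/2, 0), θ = 7π/6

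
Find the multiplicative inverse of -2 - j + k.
-0.3333 + 0.1667j - 0.1667k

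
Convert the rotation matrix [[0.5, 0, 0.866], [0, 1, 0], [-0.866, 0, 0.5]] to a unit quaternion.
0.866 + 0.5j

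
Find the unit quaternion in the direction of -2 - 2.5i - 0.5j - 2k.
-0.5252 - 0.6565i - 0.1313j - 0.5252k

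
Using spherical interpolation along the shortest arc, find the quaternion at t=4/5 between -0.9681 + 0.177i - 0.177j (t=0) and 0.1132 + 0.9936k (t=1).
-0.3854 + 0.0513i - 0.0513j - 0.9199k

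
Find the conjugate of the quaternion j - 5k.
-j + 5k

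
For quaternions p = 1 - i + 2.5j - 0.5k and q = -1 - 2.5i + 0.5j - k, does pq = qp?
No: pq = -5.25 - 3.75i - 1.75j + 5.25k ≠ -5.25 + 0.75i - 2.25j - 6.25k = qp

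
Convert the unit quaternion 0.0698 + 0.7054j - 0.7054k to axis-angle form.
axis = (0, √2/2, -√2/2), θ = 172°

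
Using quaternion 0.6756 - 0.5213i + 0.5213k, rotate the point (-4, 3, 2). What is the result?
(-5.026, -1.67, 0.974)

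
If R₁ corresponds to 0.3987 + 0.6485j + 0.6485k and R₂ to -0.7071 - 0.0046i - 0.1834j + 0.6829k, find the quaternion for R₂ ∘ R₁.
-0.6058 - 0.5636i - 0.5287j - 0.1893k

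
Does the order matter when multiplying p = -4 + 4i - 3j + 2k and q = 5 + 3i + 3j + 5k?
Yes: pq = -33 - 13i - 41j + 11k ≠ -33 + 29i - 13j - 31k = qp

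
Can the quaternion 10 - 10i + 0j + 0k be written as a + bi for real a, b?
Yes. The quaternion 10 - 10i has j- and k-coefficients y = z = 0, so it lies in the complex subalgebra spanned by 1 and i.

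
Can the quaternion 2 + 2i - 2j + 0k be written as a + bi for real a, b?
No. The quaternion 2 + 2i - 2j has j-coefficient y = -2 and k-coefficient z = 0, not both zero, so it does not lie in the complex subalgebra spanned by 1 and i.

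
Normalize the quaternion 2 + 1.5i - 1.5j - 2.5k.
0.5208 + 0.3906i - 0.3906j - 0.6509k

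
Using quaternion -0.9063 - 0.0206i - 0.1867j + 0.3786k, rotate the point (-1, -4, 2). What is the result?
(-2.774, -2.529, 2.629)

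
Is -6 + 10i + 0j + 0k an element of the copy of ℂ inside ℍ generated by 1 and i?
Yes. The quaternion -6 + 10i has j- and k-coefficients y = z = 0, so it lies in the complex subalgebra spanned by 1 and i.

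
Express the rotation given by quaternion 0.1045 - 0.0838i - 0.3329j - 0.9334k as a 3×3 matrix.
[[-0.9641, 0.2509, 0.0869], [-0.1393, -0.7565, 0.639], [0.226, 0.6039, 0.7643]]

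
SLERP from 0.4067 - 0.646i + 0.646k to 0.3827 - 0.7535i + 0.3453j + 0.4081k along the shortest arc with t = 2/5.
0.4063 - 0.7053i + 0.1419j + 0.5633k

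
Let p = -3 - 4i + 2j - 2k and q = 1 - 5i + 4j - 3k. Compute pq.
-37 + 13i - 12j + k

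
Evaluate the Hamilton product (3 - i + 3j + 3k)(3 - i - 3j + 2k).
11 + 9i - j + 21k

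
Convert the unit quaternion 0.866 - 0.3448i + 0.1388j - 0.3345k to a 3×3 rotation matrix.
[[0.7377, 0.4836, 0.4711], [-0.6751, 0.5384, 0.5043], [-0.0097, -0.6901, 0.7237]]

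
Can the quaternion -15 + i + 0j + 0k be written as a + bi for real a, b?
Yes. The quaternion -15 + i has j- and k-coefficients y = z = 0, so it lies in the complex subalgebra spanned by 1 and i.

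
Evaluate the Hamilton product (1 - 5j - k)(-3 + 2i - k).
-4 + 7i + 13j + 12k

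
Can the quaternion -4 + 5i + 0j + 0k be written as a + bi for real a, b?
Yes. The quaternion -4 + 5i has j- and k-coefficients y = z = 0, so it lies in the complex subalgebra spanned by 1 and i.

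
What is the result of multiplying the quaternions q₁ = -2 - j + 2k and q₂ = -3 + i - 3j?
3 + 4i + 11j - 5k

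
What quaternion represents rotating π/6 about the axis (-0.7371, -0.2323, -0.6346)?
0.9659 - 0.1908i - 0.0601j - 0.1642k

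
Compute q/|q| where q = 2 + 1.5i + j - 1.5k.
0.6489 + 0.4867i + 0.3244j - 0.4867k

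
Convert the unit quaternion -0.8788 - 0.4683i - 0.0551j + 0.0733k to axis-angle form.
axis = (-0.9814, -0.1155, 0.1536), θ = 303°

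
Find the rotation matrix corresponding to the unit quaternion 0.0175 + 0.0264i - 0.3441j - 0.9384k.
[[-0.998, 0.0147, -0.0616], [-0.051, -0.7626, 0.6449], [-0.0375, 0.6467, 0.7618]]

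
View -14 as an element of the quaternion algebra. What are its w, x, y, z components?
-14 + 0i + 0j + 0k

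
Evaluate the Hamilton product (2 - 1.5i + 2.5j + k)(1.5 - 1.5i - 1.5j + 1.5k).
3 + 1.5j + 10.5k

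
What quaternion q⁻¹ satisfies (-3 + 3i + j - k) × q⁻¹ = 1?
-0.15 - 0.15i - 0.05j + 0.05k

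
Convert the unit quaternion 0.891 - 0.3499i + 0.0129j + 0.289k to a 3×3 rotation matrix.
[[0.8326, -0.524, -0.1793], [0.506, 0.5881, 0.631], [-0.2252, -0.6161, 0.7548]]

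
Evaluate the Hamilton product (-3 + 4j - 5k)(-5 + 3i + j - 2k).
1 - 12i - 38j + 19k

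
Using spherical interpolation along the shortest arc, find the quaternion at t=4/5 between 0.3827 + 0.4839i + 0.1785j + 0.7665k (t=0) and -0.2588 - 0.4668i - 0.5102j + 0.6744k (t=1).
-0.1286 - 0.2921i - 0.4213j + 0.8489k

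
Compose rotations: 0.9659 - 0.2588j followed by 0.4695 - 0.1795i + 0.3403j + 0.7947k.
0.5416 + 0.0323i + 0.2072j + 0.8141k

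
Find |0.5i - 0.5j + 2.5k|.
2.598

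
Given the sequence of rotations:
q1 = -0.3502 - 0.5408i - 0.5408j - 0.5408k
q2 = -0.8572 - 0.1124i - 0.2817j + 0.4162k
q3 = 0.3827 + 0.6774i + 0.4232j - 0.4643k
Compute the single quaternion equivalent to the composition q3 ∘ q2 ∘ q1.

q2 · q1 = 0.3121 + 0.8804i + 0.2764j + 0.2263k
q3 · q2 · q1 = -0.4888 + 0.7724i - 0.3242j - 0.2437k
-0.4888 + 0.7724i - 0.3242j - 0.2437k


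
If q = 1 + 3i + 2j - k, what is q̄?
1 - 3i - 2j + k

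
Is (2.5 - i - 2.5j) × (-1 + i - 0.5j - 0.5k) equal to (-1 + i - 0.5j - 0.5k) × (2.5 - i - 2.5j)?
No: pq = -2.75 + 4.75i + 0.75j + 1.75k ≠ -2.75 + 2.25i + 1.75j - 4.25k = qp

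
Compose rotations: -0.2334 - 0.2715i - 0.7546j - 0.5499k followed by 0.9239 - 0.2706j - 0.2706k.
-0.5686 - 0.3062i - 0.5605j - 0.5184k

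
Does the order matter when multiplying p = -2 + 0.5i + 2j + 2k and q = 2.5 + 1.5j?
Yes: pq = -8 - 1.75i + 2j + 5.75k ≠ -8 + 4.25i + 2j + 4.25k = qp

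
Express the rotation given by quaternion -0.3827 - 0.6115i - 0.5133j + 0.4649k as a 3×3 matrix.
[[0.0408, 0.9836, -0.1757], [0.2719, -0.1801, -0.9453], [-0.9615, -0.0092, -0.2748]]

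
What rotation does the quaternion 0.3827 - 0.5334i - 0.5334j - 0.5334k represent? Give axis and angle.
axis = (-√3/3, -√3/3, -√3/3), θ = 3π/4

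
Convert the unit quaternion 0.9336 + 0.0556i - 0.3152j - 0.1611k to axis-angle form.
axis = (0.1552, -0.8797, -0.4496), θ = 42°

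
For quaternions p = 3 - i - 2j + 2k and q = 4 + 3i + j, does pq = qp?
No: pq = 17 + 3i + j + 13k ≠ 17 + 7i - 11j + 3k = qp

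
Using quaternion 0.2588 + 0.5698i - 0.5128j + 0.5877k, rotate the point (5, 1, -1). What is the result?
(-2.376, -0.843, 4.543)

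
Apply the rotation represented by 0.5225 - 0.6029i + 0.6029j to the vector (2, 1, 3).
(1.709, 0.709, -3.252)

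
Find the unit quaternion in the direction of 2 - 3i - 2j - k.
0.4714 - 0.7071i - 0.4714j - 0.2357k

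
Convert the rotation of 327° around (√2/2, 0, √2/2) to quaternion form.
-0.9588 + 0.2008i + 0.2008k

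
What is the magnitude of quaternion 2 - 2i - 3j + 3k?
√26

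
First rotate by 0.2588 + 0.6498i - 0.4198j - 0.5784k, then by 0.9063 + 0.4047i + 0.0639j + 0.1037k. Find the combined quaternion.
0.0584 + 0.7002i - 0.0625j - 0.7088k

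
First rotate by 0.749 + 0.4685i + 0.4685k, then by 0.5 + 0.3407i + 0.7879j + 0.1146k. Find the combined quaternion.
0.1612 + 0.8586i + 0.4842j - 0.049k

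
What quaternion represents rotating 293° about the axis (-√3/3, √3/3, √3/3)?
-0.8339 - 0.3187i + 0.3187j + 0.3187k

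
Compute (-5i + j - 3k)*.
5i - j + 3k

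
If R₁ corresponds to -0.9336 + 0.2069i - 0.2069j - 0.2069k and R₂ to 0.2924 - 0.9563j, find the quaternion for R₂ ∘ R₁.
-0.4708 + 0.2584i + 0.8323j + 0.1374k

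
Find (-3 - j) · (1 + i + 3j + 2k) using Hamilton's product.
-5i - 10j - 5k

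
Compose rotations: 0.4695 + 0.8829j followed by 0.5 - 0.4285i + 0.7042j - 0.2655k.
-0.387 + 0.0332i + 0.7721j - 0.503k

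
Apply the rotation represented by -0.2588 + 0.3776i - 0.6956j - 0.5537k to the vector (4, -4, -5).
(1.215, -6.19, -4.148)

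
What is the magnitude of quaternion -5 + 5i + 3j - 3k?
√68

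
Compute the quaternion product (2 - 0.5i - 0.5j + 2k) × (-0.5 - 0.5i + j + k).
-2.75 - 3.25i + 1.75j + 0.25k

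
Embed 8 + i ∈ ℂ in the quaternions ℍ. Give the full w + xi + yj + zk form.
8 + i + 0j + 0k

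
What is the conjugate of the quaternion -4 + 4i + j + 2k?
-4 - 4i - j - 2k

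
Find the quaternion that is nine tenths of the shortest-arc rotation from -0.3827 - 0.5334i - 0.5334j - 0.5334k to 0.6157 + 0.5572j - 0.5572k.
-0.6427 - 0.0729i - 0.6072j + 0.4614k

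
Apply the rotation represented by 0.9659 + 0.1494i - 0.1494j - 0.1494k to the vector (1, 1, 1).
(0.821, 0.333, 1.488)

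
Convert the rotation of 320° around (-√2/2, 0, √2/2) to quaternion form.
-0.9397 - 0.2418i + 0.2418k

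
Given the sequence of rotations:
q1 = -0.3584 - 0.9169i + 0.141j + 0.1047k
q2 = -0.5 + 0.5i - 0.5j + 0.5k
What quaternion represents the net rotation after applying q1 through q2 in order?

q2 · q1 = 0.6558 + 0.1564i - 0.4021j - 0.6195k
0.6558 + 0.1564i - 0.4021j - 0.6195k


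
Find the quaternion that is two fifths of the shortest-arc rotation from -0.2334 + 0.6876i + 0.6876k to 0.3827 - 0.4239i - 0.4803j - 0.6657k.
-0.3056 + 0.6054i + 0.2014j + 0.7068k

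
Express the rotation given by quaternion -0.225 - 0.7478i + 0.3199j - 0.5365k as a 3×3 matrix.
[[0.2197, -0.7199, 0.6584], [-0.237, -0.6941, -0.6798], [0.9463, -0.0067, -0.3231]]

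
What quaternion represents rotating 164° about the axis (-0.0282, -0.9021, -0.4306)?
0.1392 - 0.0279i - 0.8933j - 0.4264k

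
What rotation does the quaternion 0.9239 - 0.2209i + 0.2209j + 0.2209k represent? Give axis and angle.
axis = (-√3/3, √3/3, √3/3), θ = π/4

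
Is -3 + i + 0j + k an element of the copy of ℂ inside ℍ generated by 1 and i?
No. The quaternion -3 + i + k has j-coefficient y = 0 and k-coefficient z = 1, not both zero, so it does not lie in the complex subalgebra spanned by 1 and i.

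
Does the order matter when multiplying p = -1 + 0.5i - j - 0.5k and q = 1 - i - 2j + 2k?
Yes: pq = -1.5 - 1.5i + 0.5j - 4.5k ≠ -1.5 + 4.5i + 1.5j - 0.5k = qp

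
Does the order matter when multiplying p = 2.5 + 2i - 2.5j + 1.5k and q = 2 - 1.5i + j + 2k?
Yes: pq = 7.5 - 6.25i - 8.75j + 6.25k ≠ 7.5 + 6.75i + 3.75j + 9.75k = qp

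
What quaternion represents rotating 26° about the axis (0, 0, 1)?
0.9744 + 0.225k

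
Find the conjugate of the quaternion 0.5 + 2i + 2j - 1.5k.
0.5 - 2i - 2j + 1.5k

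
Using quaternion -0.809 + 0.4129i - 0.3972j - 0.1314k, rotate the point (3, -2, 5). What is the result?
(5.702, 2.267, 0.591)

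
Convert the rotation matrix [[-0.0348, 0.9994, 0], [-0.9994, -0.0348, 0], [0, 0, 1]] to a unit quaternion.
0.6947 - 0.7193k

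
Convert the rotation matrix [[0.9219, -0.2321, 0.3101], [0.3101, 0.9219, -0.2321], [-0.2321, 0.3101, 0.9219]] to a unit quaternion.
0.9703 + 0.1397i + 0.1397j + 0.1397k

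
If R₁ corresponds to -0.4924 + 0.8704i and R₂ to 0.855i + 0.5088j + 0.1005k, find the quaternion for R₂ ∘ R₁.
-0.7442 - 0.421i - 0.1631j - 0.4923k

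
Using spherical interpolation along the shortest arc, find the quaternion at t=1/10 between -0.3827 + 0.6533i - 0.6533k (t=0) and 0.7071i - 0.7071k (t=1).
-0.3461 + 0.6634i - 0.6634k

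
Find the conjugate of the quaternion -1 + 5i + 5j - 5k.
-1 - 5i - 5j + 5k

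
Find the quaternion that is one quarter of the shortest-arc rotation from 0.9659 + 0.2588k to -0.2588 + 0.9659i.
0.9197 - 0.3228i + 0.2233k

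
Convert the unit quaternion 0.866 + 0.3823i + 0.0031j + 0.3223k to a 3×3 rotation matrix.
[[0.7922, -0.5559, 0.2518], [0.5606, 0.4999, -0.6601], [0.2411, 0.6641, 0.7077]]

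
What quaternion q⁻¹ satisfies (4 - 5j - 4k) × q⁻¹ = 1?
0.0702 + 0.0877j + 0.0702k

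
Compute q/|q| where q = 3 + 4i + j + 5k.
0.4201 + 0.5601i + 0.14j + 0.7001k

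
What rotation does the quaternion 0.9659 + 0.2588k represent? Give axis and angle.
axis = (0, 0, 1), θ = π/6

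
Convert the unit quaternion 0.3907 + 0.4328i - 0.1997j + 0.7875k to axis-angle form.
axis = (0.4702, -0.2169, 0.8555), θ = 134°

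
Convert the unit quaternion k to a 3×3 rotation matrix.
[[-1, 0, 0], [0, -1, 0], [0, 0, 1]]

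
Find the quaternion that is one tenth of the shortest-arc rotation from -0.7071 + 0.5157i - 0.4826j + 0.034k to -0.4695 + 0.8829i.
-0.6962 + 0.5659i - 0.4406j + 0.031k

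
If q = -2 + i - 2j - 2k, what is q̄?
-2 - i + 2j + 2k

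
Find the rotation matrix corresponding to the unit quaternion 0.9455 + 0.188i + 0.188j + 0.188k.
[[0.8586, -0.2848, 0.4262], [0.4262, 0.8586, -0.2848], [-0.2848, 0.4262, 0.8586]]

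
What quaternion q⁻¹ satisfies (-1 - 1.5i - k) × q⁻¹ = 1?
-0.2353 + 0.3529i + 0.2353k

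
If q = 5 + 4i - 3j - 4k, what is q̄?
5 - 4i + 3j + 4k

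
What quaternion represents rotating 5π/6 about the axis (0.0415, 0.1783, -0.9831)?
0.2588 + 0.0401i + 0.1722j - 0.9496k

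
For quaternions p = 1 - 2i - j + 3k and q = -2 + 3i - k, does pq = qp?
No: pq = 7 + 8i + 9j - 4k ≠ 7 + 6i - 5j - 10k = qp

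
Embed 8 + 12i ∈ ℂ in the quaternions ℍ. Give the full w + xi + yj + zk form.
8 + 12i + 0j + 0k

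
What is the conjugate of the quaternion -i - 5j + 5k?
i + 5j - 5k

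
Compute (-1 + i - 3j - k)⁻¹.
-0.0833 - 0.0833i + 0.25j + 0.0833k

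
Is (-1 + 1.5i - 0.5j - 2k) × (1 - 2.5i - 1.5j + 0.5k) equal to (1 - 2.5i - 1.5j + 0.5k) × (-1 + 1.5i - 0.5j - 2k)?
No: pq = 3 + 0.75i + 5.25j - 6k ≠ 3 + 7.25i - 3.25j + k = qp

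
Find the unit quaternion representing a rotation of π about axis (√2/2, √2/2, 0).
0.7071i + 0.7071j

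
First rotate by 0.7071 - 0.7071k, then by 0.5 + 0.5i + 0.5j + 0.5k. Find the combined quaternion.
0.7071 + 0.7071j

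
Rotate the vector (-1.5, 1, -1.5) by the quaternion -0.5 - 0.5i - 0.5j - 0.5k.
(-1.5, -1.5, 1)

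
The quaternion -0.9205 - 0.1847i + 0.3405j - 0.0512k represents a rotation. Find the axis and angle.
axis = (-0.4727, 0.8714, -0.131), θ = 314°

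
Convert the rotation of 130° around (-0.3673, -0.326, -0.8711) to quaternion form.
0.4226 - 0.3329i - 0.2955j - 0.7895k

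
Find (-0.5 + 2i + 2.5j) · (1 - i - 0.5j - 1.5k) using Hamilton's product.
2.75 - 1.25i + 5.75j + 2.25k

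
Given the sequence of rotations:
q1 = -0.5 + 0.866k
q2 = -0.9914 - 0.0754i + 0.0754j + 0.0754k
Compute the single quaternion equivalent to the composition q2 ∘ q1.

q2 · q1 = 0.4304 + 0.103i + 0.0276j - 0.8963k
0.4304 + 0.103i + 0.0276j - 0.8963k


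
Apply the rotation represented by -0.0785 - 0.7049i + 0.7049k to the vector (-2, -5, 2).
(-2.553, 4.938, 1.447)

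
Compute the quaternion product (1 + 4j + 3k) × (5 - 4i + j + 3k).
-8 + 5i + 9j + 34k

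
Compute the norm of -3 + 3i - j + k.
√20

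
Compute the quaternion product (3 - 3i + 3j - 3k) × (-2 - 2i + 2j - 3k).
-27 - 3i - 3j - 3k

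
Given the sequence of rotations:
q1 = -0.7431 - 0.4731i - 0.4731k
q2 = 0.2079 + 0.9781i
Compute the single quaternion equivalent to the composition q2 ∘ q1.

q2 · q1 = 0.3082 - 0.8252i + 0.4627j - 0.0984k
0.3082 - 0.8252i + 0.4627j - 0.0984k


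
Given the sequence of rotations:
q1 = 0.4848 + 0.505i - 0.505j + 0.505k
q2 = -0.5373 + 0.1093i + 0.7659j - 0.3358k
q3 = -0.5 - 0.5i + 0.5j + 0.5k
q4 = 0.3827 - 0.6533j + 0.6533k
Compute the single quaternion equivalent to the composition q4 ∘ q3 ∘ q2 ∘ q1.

q2 · q1 = 0.2407 - 0.0011i + 0.4179j - 0.8761k
q3 · q2 · q1 = 0.1082 - 0.7668i - 0.5272j + 0.35k
q4 · q3 · q2 · q1 = -0.5317 - 0.1777i - 0.7734j - 0.2963k
-0.5317 - 0.1777i - 0.7734j - 0.2963k


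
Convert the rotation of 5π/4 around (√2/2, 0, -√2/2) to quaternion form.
-0.3827 + 0.6533i - 0.6533k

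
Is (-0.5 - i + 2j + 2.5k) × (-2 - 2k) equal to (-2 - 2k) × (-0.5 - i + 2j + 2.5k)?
No: pq = 6 - 2i - 6j - 4k ≠ 6 + 6i - 2j - 4k = qp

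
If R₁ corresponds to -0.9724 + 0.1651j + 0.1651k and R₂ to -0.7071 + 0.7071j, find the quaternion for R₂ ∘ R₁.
0.5708 + 0.1167i - 0.8043j - 0.1167k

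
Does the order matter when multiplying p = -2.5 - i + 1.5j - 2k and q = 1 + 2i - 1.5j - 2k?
Yes: pq = -2.25 - 12i - 0.75j + 1.5k ≠ -2.25 + 11.25j + 4.5k = qp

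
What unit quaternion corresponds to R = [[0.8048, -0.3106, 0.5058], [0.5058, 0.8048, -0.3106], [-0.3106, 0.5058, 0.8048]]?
0.9239 + 0.2209i + 0.2209j + 0.2209k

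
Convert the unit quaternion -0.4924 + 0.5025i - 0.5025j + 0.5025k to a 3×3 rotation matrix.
[[-0.01, -0.0102, 0.9999], [-0.9999, -0.01, -0.0102], [0.0102, -0.9999, -0.01]]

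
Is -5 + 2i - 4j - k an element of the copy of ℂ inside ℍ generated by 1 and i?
No. The quaternion -5 + 2i - 4j - k has j-coefficient y = -4 and k-coefficient z = -1, not both zero, so it does not lie in the complex subalgebra spanned by 1 and i.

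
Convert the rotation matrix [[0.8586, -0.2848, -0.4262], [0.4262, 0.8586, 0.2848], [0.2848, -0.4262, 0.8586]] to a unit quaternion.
0.9455 - 0.188i - 0.188j + 0.188k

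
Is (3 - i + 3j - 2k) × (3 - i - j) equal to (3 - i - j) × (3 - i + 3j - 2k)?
No: pq = 11 - 8i + 8j - 2k ≠ 11 - 4i + 4j - 10k = qp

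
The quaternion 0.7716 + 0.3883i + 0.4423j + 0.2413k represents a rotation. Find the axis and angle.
axis = (0.6104, 0.6953, 0.3793), θ = 79°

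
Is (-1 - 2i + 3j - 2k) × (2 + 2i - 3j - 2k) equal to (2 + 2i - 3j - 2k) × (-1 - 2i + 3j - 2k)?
No: pq = 7 - 18i + j - 2k ≠ 7 + 6i + 17j - 2k = qp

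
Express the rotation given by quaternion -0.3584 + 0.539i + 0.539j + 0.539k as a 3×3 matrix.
[[-0.1621, 0.9674, 0.1947], [0.1947, -0.1621, 0.9674], [0.9674, 0.1947, -0.1621]]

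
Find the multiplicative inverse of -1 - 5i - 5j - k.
-0.0192 + 0.0962i + 0.0962j + 0.0192k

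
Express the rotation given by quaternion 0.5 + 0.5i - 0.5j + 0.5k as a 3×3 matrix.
[[0, -1, 0], [0, 0, -1], [1, 0, 0]]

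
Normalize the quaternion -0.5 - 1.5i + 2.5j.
-0.169 - 0.5071i + 0.8452j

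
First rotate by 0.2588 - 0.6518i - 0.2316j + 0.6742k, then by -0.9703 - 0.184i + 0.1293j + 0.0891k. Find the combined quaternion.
-0.4012 + 0.6926i + 0.3242j - 0.5042k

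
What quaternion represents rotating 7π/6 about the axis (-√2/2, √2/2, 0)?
-0.2588 - 0.683i + 0.683j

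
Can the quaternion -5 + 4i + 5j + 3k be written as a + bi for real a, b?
No. The quaternion -5 + 4i + 5j + 3k has j-coefficient y = 5 and k-coefficient z = 3, not both zero, so it does not lie in the complex subalgebra spanned by 1 and i.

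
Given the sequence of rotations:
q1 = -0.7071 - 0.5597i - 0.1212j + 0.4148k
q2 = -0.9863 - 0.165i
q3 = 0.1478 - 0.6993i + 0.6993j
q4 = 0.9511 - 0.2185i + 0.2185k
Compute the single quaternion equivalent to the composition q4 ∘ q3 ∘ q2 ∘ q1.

q2 · q1 = 0.6051 + 0.6687i + 0.188j - 0.3891k
q3 · q2 · q1 = 0.4256 - 0.5964i + 0.1788j - 0.6566k
q4 · q3 · q2 · q1 = 0.4179 - 0.6993i - 0.1037j - 0.5706k
0.4179 - 0.6993i - 0.1037j - 0.5706k


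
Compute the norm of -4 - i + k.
√18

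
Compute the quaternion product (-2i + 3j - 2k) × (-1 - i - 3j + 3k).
13 + 5i + 5j + 11k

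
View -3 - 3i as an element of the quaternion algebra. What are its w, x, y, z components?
-3 - 3i + 0j + 0k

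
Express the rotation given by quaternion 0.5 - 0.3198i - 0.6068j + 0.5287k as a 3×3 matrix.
[[-0.2955, -0.1406, -0.945], [0.9168, 0.2364, -0.3218], [0.2686, -0.9614, 0.059]]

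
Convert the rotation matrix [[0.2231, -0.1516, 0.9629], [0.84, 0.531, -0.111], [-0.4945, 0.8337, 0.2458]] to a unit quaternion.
0.7071 + 0.334i + 0.5153j + 0.3506k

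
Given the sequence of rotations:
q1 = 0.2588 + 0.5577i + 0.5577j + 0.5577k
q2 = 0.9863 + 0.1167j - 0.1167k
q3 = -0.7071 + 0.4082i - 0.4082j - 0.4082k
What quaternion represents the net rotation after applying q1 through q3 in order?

q2 · q1 = 0.2553 + 0.6802i + 0.5152j + 0.4548k
q3 · q2 · q1 = -0.0622 - 0.3521i - 0.9318j + 0.0622k
-0.0622 - 0.3521i - 0.9318j + 0.0622k


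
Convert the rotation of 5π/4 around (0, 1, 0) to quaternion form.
-0.3827 + 0.9239j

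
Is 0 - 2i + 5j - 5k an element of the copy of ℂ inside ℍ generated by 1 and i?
No. The quaternion -2i + 5j - 5k has j-coefficient y = 5 and k-coefficient z = -5, not both zero, so it does not lie in the complex subalgebra spanned by 1 and i.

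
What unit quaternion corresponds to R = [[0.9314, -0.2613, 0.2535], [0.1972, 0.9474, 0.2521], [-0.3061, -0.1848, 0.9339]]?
0.9763 - 0.1119i + 0.1433j + 0.1174k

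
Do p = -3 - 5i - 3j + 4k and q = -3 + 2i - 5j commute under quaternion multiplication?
No: pq = 4 + 29i + 32j + 19k ≠ 4 - 11i + 16j - 43k = qp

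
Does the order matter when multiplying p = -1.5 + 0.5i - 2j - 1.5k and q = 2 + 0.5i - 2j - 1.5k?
No: pq = qp = -9.5 + 0.25i - j - 0.75k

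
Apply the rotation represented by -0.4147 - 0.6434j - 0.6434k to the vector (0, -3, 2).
(2.668, 1.14, -2.14)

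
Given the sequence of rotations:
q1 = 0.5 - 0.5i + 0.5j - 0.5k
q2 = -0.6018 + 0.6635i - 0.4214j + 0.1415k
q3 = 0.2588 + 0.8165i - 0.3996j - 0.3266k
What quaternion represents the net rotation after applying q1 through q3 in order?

q2 · q1 = 0.3123 + 0.7726i - 0.2506j + 0.4927k
q3 · q2 · q1 = -0.4892 + 0.1762i - 0.8443j + 0.1296k
-0.4892 + 0.1762i - 0.8443j + 0.1296k


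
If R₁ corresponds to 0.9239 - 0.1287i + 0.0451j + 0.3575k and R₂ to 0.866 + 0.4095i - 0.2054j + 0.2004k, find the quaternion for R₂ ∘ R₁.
0.7904 + 0.1844i - 0.3229j + 0.4868k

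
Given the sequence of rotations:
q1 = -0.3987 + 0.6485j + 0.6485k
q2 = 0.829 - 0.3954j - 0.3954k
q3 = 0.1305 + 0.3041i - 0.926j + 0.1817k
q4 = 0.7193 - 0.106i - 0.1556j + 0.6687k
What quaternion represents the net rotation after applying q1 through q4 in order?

q2 · q1 = 0.1823 + 0.6953j + 0.6953k
q3 · q2 · q1 = 0.5413 - 0.7147i - 0.2895j + 0.3353k
q4 · q3 · q2 · q1 = 0.0443 - 0.43i - 0.7348j + 0.5226k
0.0443 - 0.43i - 0.7348j + 0.5226k


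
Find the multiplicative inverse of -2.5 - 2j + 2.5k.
-0.1515 + 0.1212j - 0.1515k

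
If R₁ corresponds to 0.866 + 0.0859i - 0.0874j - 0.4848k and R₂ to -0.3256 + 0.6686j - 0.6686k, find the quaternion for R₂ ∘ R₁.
-0.5477 - 0.4105i + 0.55j - 0.4786k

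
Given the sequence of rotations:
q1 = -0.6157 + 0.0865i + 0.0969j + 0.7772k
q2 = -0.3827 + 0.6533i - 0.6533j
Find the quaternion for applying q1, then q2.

q2 · q1 = 0.2424 - 0.9431i - 0.1426j - 0.1776k
0.2424 - 0.9431i - 0.1426j - 0.1776k


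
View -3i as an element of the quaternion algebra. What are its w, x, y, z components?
0 - 3i + 0j + 0k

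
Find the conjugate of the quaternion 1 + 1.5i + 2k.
1 - 1.5i - 2k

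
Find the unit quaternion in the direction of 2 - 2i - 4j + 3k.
0.3482 - 0.3482i - 0.6963j + 0.5222k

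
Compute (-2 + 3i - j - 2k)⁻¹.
-0.1111 - 0.1667i + 0.0556j + 0.1111k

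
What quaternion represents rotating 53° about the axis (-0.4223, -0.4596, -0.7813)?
0.8949 - 0.1884i - 0.2051j - 0.3486k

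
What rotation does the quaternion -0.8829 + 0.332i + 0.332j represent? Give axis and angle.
axis = (√2/2, √2/2, 0), θ = 304°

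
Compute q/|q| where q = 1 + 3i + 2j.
0.2673 + 0.8018i + 0.5345j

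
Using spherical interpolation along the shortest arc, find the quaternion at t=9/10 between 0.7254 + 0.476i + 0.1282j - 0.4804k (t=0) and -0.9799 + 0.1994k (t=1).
0.971 + 0.0509i + 0.0137j - 0.2332k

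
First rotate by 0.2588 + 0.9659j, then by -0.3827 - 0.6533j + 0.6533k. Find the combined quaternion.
0.532 - 0.631i - 0.5387j + 0.1691k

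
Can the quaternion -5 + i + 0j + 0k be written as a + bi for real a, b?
Yes. The quaternion -5 + i has j- and k-coefficients y = z = 0, so it lies in the complex subalgebra spanned by 1 and i.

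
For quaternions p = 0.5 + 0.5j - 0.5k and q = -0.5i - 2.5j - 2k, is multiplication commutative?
No: pq = 0.25 - 2.5i - j - 0.75k ≠ 0.25 + 2i - 1.5j - 1.25k = qp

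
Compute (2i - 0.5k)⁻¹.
-0.4706i + 0.1176k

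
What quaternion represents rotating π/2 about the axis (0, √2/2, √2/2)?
0.7071 + 0.5j + 0.5k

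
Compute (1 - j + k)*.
1 + j - k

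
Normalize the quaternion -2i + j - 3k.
-0.5345i + 0.2673j - 0.8018k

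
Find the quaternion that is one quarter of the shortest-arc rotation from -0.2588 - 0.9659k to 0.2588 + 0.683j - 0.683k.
-0.133 + 0.1967j - 0.9714k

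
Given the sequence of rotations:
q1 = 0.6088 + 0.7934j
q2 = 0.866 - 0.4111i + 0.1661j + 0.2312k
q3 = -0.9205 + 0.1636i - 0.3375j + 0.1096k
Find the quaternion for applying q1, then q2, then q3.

q2 · q1 = 0.3954 - 0.4337i + 0.7882j - 0.1854k
q3 · q2 · q1 = -0.0067 + 0.4401i - 0.8762j + 0.1966k
-0.0067 + 0.4401i - 0.8762j + 0.1966k


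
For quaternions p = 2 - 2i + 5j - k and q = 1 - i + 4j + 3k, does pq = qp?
No: pq = -17 + 15i + 20j + 2k ≠ -17 - 23i + 6j + 8k = qp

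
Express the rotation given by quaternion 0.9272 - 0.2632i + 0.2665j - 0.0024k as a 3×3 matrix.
[[0.8579, -0.1358, 0.4955], [-0.1447, 0.8614, 0.4868], [-0.4929, -0.4894, 0.7194]]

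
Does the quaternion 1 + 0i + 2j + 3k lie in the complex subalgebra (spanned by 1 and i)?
No. The quaternion 1 + 2j + 3k has j-coefficient y = 2 and k-coefficient z = 3, not both zero, so it does not lie in the complex subalgebra spanned by 1 and i.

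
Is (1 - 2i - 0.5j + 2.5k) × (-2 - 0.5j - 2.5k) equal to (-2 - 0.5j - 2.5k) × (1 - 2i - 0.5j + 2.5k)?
No: pq = 4 + 6.5i - 4.5j - 6.5k ≠ 4 + 1.5i + 5.5j - 8.5k = qp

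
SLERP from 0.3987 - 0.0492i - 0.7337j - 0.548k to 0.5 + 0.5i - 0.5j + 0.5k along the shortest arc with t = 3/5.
0.5705 + 0.3396i - 0.7433j + 0.0824k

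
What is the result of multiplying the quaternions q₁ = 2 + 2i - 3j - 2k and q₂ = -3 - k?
-8 - 3i + 11j + 4k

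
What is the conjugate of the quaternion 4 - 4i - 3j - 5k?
4 + 4i + 3j + 5k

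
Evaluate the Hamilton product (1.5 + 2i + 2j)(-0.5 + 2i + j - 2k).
-6.75 - 2i + 4.5j - 5k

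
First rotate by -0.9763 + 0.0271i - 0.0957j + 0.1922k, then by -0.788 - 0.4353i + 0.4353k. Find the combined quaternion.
0.6975 + 0.4453i + 0.1709j - 0.5348k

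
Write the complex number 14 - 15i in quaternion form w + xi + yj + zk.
14 - 15i + 0j + 0k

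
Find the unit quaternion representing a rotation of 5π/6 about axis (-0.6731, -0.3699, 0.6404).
0.2588 - 0.6502i - 0.3573j + 0.6186k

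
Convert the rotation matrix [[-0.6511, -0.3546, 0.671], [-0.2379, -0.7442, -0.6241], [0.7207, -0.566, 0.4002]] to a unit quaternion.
0.0349 + 0.4162i - 0.3559j + 0.836k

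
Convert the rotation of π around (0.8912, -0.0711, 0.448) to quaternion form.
0.8912i - 0.0711j + 0.448k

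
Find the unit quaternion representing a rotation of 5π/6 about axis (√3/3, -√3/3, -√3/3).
0.2588 + 0.5577i - 0.5577j - 0.5577k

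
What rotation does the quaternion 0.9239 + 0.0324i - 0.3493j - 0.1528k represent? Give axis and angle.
axis = (0.0847, -0.9129, -0.3993), θ = π/4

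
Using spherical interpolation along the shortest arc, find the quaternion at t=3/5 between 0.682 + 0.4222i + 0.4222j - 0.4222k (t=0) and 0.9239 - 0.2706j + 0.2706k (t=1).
0.9783 + 0.2059i + 0.0168j - 0.0168k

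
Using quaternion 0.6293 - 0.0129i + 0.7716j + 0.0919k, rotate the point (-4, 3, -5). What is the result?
(-4.42, 1.775, 5.226)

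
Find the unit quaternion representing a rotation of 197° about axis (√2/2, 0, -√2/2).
-0.1478 + 0.6993i - 0.6993k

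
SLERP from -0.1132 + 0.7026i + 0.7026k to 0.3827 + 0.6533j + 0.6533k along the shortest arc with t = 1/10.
-0.0586 + 0.6614i + 0.0819j + 0.7433k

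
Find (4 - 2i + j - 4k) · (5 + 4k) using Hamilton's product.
36 - 6i + 13j - 4k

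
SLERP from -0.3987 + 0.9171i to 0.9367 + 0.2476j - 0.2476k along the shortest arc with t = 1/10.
-0.4965 + 0.8669i - 0.0316j + 0.0316k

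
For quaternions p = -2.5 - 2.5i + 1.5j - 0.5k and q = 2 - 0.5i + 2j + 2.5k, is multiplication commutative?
No: pq = -8 + i + 4.5j - 11.5k ≠ -8 - 8.5i - 8.5j - 3k = qp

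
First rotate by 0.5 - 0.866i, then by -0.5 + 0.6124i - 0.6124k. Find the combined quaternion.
0.2803 + 0.7392i + 0.5303j - 0.3062k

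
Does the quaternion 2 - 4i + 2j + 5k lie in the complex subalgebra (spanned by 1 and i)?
No. The quaternion 2 - 4i + 2j + 5k has j-coefficient y = 2 and k-coefficient z = 5, not both zero, so it does not lie in the complex subalgebra spanned by 1 and i.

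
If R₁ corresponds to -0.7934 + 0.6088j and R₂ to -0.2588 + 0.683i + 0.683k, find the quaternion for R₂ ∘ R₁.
0.2053 - 0.9577i - 0.1576j - 0.1261k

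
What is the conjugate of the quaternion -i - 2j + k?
i + 2j - k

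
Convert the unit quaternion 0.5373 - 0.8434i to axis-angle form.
axis = (-1, 0, 0), θ = 115°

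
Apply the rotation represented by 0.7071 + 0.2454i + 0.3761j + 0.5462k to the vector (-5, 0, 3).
(1.798, -4.594, 3.109)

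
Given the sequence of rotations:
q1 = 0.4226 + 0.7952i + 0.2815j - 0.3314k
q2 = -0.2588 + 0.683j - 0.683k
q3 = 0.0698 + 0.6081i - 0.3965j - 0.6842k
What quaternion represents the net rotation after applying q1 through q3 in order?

q2 · q1 = -0.528 - 0.2399i - 0.3273j - 0.746k
q3 · q2 · q1 = -0.5312 - 0.266i + 0.8043j + 0.015k
-0.5312 - 0.266i + 0.8043j + 0.015k


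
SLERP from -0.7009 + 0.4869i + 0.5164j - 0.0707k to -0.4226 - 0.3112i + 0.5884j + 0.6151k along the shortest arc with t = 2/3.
-0.6091 - 0.0369i + 0.6595j + 0.4389k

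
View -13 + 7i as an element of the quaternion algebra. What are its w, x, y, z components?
-13 + 7i + 0j + 0k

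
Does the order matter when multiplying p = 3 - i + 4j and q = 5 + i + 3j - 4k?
Yes: pq = 4 - 18i + 25j - 19k ≠ 4 + 14i + 33j - 5k = qp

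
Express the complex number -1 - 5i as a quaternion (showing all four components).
-1 - 5i + 0j + 0k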